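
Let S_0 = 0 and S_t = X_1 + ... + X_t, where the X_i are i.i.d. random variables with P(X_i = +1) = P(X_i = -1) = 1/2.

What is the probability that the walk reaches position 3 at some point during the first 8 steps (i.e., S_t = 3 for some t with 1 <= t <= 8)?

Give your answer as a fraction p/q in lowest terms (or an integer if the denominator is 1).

Count via complement. Let g(t,s) = #length-t paths at position s with S_1..S_t all ≠ 3.
g(t,s) = g(t-1,s-1) + g(t-1,s+1) for s ≠ 3; g(t,3) = 0.
t=0: g(0,0)=1
t=1: g(1,-1)=1 g(1,1)=1
t=2: g(2,-2)=1 g(2,0)=2 g(2,2)=1
t=3: g(3,-3)=1 g(3,-1)=3 g(3,1)=3
t=4: g(4,-4)=1 g(4,-2)=4 g(4,0)=6 g(4,2)=3
t=5: g(5,-5)=1 g(5,-3)=5 g(5,-1)=10 g(5,1)=9
t=6: g(6,-6)=1 g(6,-4)=6 g(6,-2)=15 g(6,0)=19 g(6,2)=9
t=7: g(7,-7)=1 g(7,-5)=7 g(7,-3)=21 g(7,-1)=34 g(7,1)=28
t=8: g(8,-8)=1 g(8,-6)=8 g(8,-4)=28 g(8,-2)=55 g(8,0)=62 g(8,2)=28
Paths never hitting 3: Σ_s g(8,s) = 182
Paths hitting 3: 2^8 - 182 = 74
P = 74/256 = 37/128

Answer: 37/128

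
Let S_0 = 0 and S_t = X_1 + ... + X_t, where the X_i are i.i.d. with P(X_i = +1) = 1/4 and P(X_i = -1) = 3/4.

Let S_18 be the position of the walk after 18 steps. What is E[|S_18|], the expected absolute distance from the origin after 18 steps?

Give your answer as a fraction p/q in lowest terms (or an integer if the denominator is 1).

Answer: 77547713103/8589934592

Derivation:
S_18 takes values m ≡ 0 (mod 2) with |m| ≤ 18; P(S_18=m) = C(18,(18+m)/2) · (1/4)^((18+m)/2) · (3/4)^((18-m)/2).
Distribution: P(S=-18)=387420489/68719476736, P(S=-16)=1162261467/34359738368, P(S=-14)=6586148313/68719476736, P(S=-12)=731794257/4294967296, P(S=-10)=3658971285/17179869184, P(S=-8)=1707519933/8589934592, P(S=-6)=2466417681/17179869184, P(S=-4)=352345383/4294967296, P(S=-2)=1291933071/34359738368, P(S=0)=239246865/17179869184, P(S=2)=143548119/34359738368, P(S=4)=4349943/4294967296, P(S=6)=3383289/17179869184, P(S=8)=260253/8589934592, P(S=10)=61965/17179869184, P(S=12)=1377/4294967296, P(S=14)=1377/68719476736, P(S=16)=27/34359738368, P(S=18)=1/68719476736
E[|S_18|] = Σ_m |m|·P(S_18=m) = 77547713103/8589934592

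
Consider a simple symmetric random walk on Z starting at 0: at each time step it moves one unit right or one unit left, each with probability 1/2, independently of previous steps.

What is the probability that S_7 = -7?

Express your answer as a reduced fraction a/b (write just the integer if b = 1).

To reach position -7 after 7 steps: need 0 steps of +1 and 7 of -1.
Favorable paths: C(7,0) = 1
Total paths: 2^7 = 128
P = 1/128 = 1/128

Answer: 1/128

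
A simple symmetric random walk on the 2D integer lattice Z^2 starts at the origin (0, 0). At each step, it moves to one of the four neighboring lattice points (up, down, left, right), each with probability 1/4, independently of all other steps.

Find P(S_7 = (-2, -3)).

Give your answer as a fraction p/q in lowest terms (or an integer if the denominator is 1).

Let h be the number of horizontal steps (so 7-h are vertical). To end at (-2,-3) need (h-2)/2 right-steps and ((7-h)-3)/2 up-steps.
Sum over h with 2 ≤ h ≤ 4, h ≡ 0 (mod 2), 7-h ≡ 1 (mod 2):
h=2: C(7,2)·C(2,0)·C(5,1) = 21·1·5 = 105
h=4: C(7,4)·C(4,1)·C(3,0) = 35·4·1 = 140
Total favorable: 245
Total paths: 4^7 = 16384
P = 245/16384 = 245/16384

Answer: 245/16384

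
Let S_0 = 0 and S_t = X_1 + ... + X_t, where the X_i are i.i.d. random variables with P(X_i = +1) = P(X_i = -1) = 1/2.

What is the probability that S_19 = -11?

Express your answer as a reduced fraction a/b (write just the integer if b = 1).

Answer: 969/131072

Derivation:
To reach position -11 after 19 steps: need 4 steps of +1 and 15 of -1.
Favorable paths: C(19,4) = 3876
Total paths: 2^19 = 524288
P = 3876/524288 = 969/131072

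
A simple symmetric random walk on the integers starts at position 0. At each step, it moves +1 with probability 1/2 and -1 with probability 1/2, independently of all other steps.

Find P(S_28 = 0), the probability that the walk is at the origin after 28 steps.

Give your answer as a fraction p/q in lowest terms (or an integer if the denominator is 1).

Answer: 5014575/33554432

Derivation:
To return to 0 after 28 steps: need exactly 14 steps of +1 and 14 of -1.
Favorable paths: C(28,14) = 40116600
Total paths: 2^28 = 268435456
P = 40116600/268435456 = 5014575/33554432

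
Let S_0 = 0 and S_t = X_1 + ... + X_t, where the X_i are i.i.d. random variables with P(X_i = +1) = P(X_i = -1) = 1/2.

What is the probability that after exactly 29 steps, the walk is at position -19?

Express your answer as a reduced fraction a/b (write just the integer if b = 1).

To reach position -19 after 29 steps: need 5 steps of +1 and 24 of -1.
Favorable paths: C(29,5) = 118755
Total paths: 2^29 = 536870912
P = 118755/536870912 = 118755/536870912

Answer: 118755/536870912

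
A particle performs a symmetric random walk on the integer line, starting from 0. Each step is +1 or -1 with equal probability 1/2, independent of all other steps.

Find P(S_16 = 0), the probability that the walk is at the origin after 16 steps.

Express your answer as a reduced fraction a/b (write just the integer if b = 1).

To return to 0 after 16 steps: need exactly 8 steps of +1 and 8 of -1.
Favorable paths: C(16,8) = 12870
Total paths: 2^16 = 65536
P = 12870/65536 = 6435/32768

Answer: 6435/32768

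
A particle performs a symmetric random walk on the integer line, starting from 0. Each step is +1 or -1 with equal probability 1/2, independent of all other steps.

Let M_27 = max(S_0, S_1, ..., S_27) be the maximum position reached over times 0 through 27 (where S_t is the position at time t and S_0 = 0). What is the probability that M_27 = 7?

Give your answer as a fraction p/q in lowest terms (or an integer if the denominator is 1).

Answer: 8436285/134217728

Derivation:
Let M_27 = max(S_0,...,S_27). Use the reflection principle: for j ≥ 1, #{paths with M_27 ≥ j} = #{S_27 ≥ j} + #{S_27 ≥ j+1}.
By reflection, #{M_27 ≥ 7} = #{S_27 ≥ 7} + #{S_27 ≥ 8} = 16628809 + 8192524 = 24821333.
#{M_27 ≥ 8} = #{S_27 ≥ 8} + #{S_27 ≥ 9} = 8192524 + 8192524 = 16385048.
#{M_27 = 7} = 24821333 - 16385048 = 8436285.
P(M_27 = 7) = 8436285/134217728 = 8436285/134217728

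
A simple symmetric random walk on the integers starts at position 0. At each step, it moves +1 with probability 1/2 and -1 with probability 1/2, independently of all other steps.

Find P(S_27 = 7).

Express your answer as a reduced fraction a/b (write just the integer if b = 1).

Answer: 8436285/134217728

Derivation:
To reach position 7 after 27 steps: need 17 steps of +1 and 10 of -1.
Favorable paths: C(27,17) = 8436285
Total paths: 2^27 = 134217728
P = 8436285/134217728 = 8436285/134217728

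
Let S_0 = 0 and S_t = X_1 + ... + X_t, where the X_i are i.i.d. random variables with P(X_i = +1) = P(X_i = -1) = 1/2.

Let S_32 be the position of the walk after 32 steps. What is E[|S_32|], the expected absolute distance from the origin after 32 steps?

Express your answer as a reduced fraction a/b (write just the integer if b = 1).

S_32 takes values m ≡ 0 (mod 2) with |m| ≤ 32; P(S_32=m) = C(32,(32+m)/2)/2^32.
Total paths: 2^32 = 4294967296
Distribution: P(S=-32)=1/4294967296, P(S=-30)=32/4294967296, P(S=-28)=496/4294967296, P(S=-26)=4960/4294967296, P(S=-24)=35960/4294967296, P(S=-22)=201376/4294967296, P(S=-20)=906192/4294967296, P(S=-18)=3365856/4294967296, P(S=-16)=10518300/4294967296, P(S=-14)=28048800/4294967296, P(S=-12)=64512240/4294967296, P(S=-10)=129024480/4294967296, P(S=-8)=225792840/4294967296, P(S=-6)=347373600/4294967296, P(S=-4)=471435600/4294967296, P(S=-2)=565722720/4294967296, P(S=0)=601080390/4294967296, P(S=2)=565722720/4294967296, P(S=4)=471435600/4294967296, P(S=6)=347373600/4294967296, P(S=8)=225792840/4294967296, P(S=10)=129024480/4294967296, P(S=12)=64512240/4294967296, P(S=14)=28048800/4294967296, P(S=16)=10518300/4294967296, P(S=18)=3365856/4294967296, P(S=20)=906192/4294967296, P(S=22)=201376/4294967296, P(S=24)=35960/4294967296, P(S=26)=4960/4294967296, P(S=28)=496/4294967296, P(S=30)=32/4294967296, P(S=32)=1/4294967296
E[|S_32|] = Σ_m |m|·P(S_32=m) = 19234572480/4294967296 = 300540195/67108864

Answer: 300540195/67108864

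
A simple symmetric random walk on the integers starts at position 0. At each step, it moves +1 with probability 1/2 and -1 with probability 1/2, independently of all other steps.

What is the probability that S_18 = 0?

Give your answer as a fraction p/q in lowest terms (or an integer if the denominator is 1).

Answer: 12155/65536

Derivation:
To return to 0 after 18 steps: need exactly 9 steps of +1 and 9 of -1.
Favorable paths: C(18,9) = 48620
Total paths: 2^18 = 262144
P = 48620/262144 = 12155/65536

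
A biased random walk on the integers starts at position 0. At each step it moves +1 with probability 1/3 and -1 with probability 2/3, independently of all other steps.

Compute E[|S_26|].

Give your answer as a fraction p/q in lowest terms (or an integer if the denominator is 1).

S_26 takes values m ≡ 0 (mod 2) with |m| ≤ 26; P(S_26=m) = C(26,(26+m)/2) · (1/3)^((26+m)/2) · (2/3)^((26-m)/2).
Distribution: P(S=-26)=67108864/2541865828329, P(S=-24)=872415232/2541865828329, P(S=-22)=5452595200/2541865828329, P(S=-20)=21810380800/2541865828329, P(S=-18)=62704844800/2541865828329, P(S=-16)=137950658560/2541865828329, P(S=-14)=241413652480/2541865828329, P(S=-12)=344876646400/2541865828329, P(S=-10)=409541017600/2541865828329, P(S=-8)=409541017600/2541865828329, P(S=-6)=348109864960/2541865828329, P(S=-4)=253170810880/2541865828329, P(S=-2)=158231756800/2541865828329, P(S=0)=85201715200/2541865828329, P(S=2)=39557939200/2541865828329, P(S=4)=15823175680/2541865828329, P(S=6)=5439216640/2541865828329, P(S=8)=1599769600/2541865828329, P(S=10)=399942400/2541865828329, P(S=12)=84198400/2541865828329, P(S=14)=14734720/2541865828329, P(S=16)=2104960/2541865828329, P(S=18)=239200/2541865828329, P(S=20)=20800/2541865828329, P(S=22)=1300/2541865828329, P(S=24)=52/2541865828329, P(S=26)=1/2541865828329
E[|S_26|] = Σ_m |m|·P(S_26=m) = 22415696964466/2541865828329

Answer: 22415696964466/2541865828329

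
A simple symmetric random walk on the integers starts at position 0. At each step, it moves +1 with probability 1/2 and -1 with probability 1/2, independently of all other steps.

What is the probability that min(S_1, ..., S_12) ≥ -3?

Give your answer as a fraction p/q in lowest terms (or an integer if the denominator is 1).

Let f(t,s) = #length-t paths at position s with S_1..S_t all ≥ -3.
f(t,s) = f(t-1,s-1) + f(t-1,s+1) for s ≥ -3; f(t,s) = 0 for s < -3.
t=0: f(0,0)=1
t=1: f(1,-1)=1 f(1,1)=1
t=2: f(2,-2)=1 f(2,0)=2 f(2,2)=1
t=3: f(3,-3)=1 f(3,-1)=3 f(3,1)=3 f(3,3)=1
t=4: f(4,-2)=4 f(4,0)=6 f(4,2)=4 f(4,4)=1
t=5: f(5,-3)=4 f(5,-1)=10 f(5,1)=10 f(5,3)=5 f(5,5)=1
t=6: f(6,-2)=14 f(6,0)=20 f(6,2)=15 f(6,4)=6 f(6,6)=1
t=7: f(7,-3)=14 f(7,-1)=34 f(7,1)=35 f(7,3)=21 f(7,5)=7 f(7,7)=1
t=8: f(8,-2)=48 f(8,0)=69 f(8,2)=56 f(8,4)=28 f(8,6)=8 f(8,8)=1
t=9: f(9,-3)=48 f(9,-1)=117 f(9,1)=125 f(9,3)=84 f(9,5)=36 f(9,7)=9 f(9,9)=1
t=10: f(10,-2)=165 f(10,0)=242 f(10,2)=209 f(10,4)=120 f(10,6)=45 f(10,8)=10 f(10,10)=1
t=11: f(11,-3)=165 f(11,-1)=407 f(11,1)=451 f(11,3)=329 f(11,5)=165 f(11,7)=55 f(11,9)=11 f(11,11)=1
t=12: f(12,-2)=572 f(12,0)=858 f(12,2)=780 f(12,4)=494 f(12,6)=220 f(12,8)=66 f(12,10)=12 f(12,12)=1
Σ_s f(12,s) = 3003
P = 3003/4096 = 3003/4096

Answer: 3003/4096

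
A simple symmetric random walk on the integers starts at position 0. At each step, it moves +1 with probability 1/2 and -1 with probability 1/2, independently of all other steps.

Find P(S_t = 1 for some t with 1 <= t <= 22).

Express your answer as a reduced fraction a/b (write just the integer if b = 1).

Count via complement. Let g(t,s) = #length-t paths at position s with S_1..S_t all ≠ 1.
g(t,s) = g(t-1,s-1) + g(t-1,s+1) for s ≠ 1; g(t,1) = 0.
t=0: g(0,0)=1
t=1: g(1,-1)=1
t=2: g(2,-2)=1 g(2,0)=1
t=3: g(3,-3)=1 g(3,-1)=2
t=4: g(4,-4)=1 g(4,-2)=3 g(4,0)=2
t=5: g(5,-5)=1 g(5,-3)=4 g(5,-1)=5
t=6: g(6,-6)=1 g(6,-4)=5 g(6,-2)=9 g(6,0)=5
t=7: g(7,-7)=1 g(7,-5)=6 g(7,-3)=14 g(7,-1)=14
t=8: g(8,-8)=1 g(8,-6)=7 g(8,-4)=20 g(8,-2)=28 g(8,0)=14
t=9: g(9,-9)=1 g(9,-7)=8 g(9,-5)=27 g(9,-3)=48 g(9,-1)=42
t=10: g(10,-10)=1 g(10,-8)=9 g(10,-6)=35 g(10,-4)=75 g(10,-2)=90 g(10,0)=42
t=11: g(11,-11)=1 g(11,-9)=10 g(11,-7)=44 g(11,-5)=110 g(11,-3)=165 g(11,-1)=132
t=12: g(12,-12)=1 g(12,-10)=11 g(12,-8)=54 g(12,-6)=154 g(12,-4)=275 g(12,-2)=297 g(12,0)=132
t=13: g(13,-13)=1 g(13,-11)=12 g(13,-9)=65 g(13,-7)=208 g(13,-5)=429 g(13,-3)=572 g(13,-1)=429
t=14: g(14,-14)=1 g(14,-12)=13 g(14,-10)=77 g(14,-8)=273 g(14,-6)=637 g(14,-4)=1001 g(14,-2)=1001 g(14,0)=429
t=15: g(15,-15)=1 g(15,-13)=14 g(15,-11)=90 g(15,-9)=350 g(15,-7)=910 g(15,-5)=1638 g(15,-3)=2002 g(15,-1)=1430
t=16: g(16,-16)=1 g(16,-14)=15 g(16,-12)=104 g(16,-10)=440 g(16,-8)=1260 g(16,-6)=2548 g(16,-4)=3640 g(16,-2)=3432 g(16,0)=1430
t=17: g(17,-17)=1 g(17,-15)=16 g(17,-13)=119 g(17,-11)=544 g(17,-9)=1700 g(17,-7)=3808 g(17,-5)=6188 g(17,-3)=7072 g(17,-1)=4862
t=18: g(18,-18)=1 g(18,-16)=17 g(18,-14)=135 g(18,-12)=663 g(18,-10)=2244 g(18,-8)=5508 g(18,-6)=9996 g(18,-4)=13260 g(18,-2)=11934 g(18,0)=4862
t=19: g(19,-19)=1 g(19,-17)=18 g(19,-15)=152 g(19,-13)=798 g(19,-11)=2907 g(19,-9)=7752 g(19,-7)=15504 g(19,-5)=23256 g(19,-3)=25194 g(19,-1)=16796
t=20: g(20,-20)=1 g(20,-18)=19 g(20,-16)=170 g(20,-14)=950 g(20,-12)=3705 g(20,-10)=10659 g(20,-8)=23256 g(20,-6)=38760 g(20,-4)=48450 g(20,-2)=41990 g(20,0)=16796
t=21: g(21,-21)=1 g(21,-19)=20 g(21,-17)=189 g(21,-15)=1120 g(21,-13)=4655 g(21,-11)=14364 g(21,-9)=33915 g(21,-7)=62016 g(21,-5)=87210 g(21,-3)=90440 g(21,-1)=58786
t=22: g(22,-22)=1 g(22,-20)=21 g(22,-18)=209 g(22,-16)=1309 g(22,-14)=5775 g(22,-12)=19019 g(22,-10)=48279 g(22,-8)=95931 g(22,-6)=149226 g(22,-4)=177650 g(22,-2)=149226 g(22,0)=58786
Paths never hitting 1: Σ_s g(22,s) = 705432
Paths hitting 1: 2^22 - 705432 = 3488872
P = 3488872/4194304 = 436109/524288

Answer: 436109/524288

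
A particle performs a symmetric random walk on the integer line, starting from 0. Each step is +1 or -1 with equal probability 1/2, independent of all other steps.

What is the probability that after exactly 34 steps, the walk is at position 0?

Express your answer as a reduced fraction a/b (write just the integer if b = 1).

Answer: 583401555/4294967296

Derivation:
To return to 0 after 34 steps: need exactly 17 steps of +1 and 17 of -1.
Favorable paths: C(34,17) = 2333606220
Total paths: 2^34 = 17179869184
P = 2333606220/17179869184 = 583401555/4294967296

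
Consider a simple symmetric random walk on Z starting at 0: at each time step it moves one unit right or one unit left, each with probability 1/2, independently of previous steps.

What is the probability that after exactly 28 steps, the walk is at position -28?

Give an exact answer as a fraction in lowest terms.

To reach position -28 after 28 steps: need 0 steps of +1 and 28 of -1.
Favorable paths: C(28,0) = 1
Total paths: 2^28 = 268435456
P = 1/268435456 = 1/268435456

Answer: 1/268435456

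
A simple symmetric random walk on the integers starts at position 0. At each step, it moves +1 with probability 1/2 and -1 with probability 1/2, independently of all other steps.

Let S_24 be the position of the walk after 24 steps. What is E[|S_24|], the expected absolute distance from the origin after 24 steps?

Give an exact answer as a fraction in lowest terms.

Answer: 2028117/524288

Derivation:
S_24 takes values m ≡ 0 (mod 2) with |m| ≤ 24; P(S_24=m) = C(24,(24+m)/2)/2^24.
Total paths: 2^24 = 16777216
Distribution: P(S=-24)=1/16777216, P(S=-22)=24/16777216, P(S=-20)=276/16777216, P(S=-18)=2024/16777216, P(S=-16)=10626/16777216, P(S=-14)=42504/16777216, P(S=-12)=134596/16777216, P(S=-10)=346104/16777216, P(S=-8)=735471/16777216, P(S=-6)=1307504/16777216, P(S=-4)=1961256/16777216, P(S=-2)=2496144/16777216, P(S=0)=2704156/16777216, P(S=2)=2496144/16777216, P(S=4)=1961256/16777216, P(S=6)=1307504/16777216, P(S=8)=735471/16777216, P(S=10)=346104/16777216, P(S=12)=134596/16777216, P(S=14)=42504/16777216, P(S=16)=10626/16777216, P(S=18)=2024/16777216, P(S=20)=276/16777216, P(S=22)=24/16777216, P(S=24)=1/16777216
E[|S_24|] = Σ_m |m|·P(S_24=m) = 64899744/16777216 = 2028117/524288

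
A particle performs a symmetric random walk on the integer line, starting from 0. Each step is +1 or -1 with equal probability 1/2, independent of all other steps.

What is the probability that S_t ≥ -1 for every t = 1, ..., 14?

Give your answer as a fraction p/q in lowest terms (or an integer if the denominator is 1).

Let f(t,s) = #length-t paths at position s with S_1..S_t all ≥ -1.
f(t,s) = f(t-1,s-1) + f(t-1,s+1) for s ≥ -1; f(t,s) = 0 for s < -1.
t=0: f(0,0)=1
t=1: f(1,-1)=1 f(1,1)=1
t=2: f(2,0)=2 f(2,2)=1
t=3: f(3,-1)=2 f(3,1)=3 f(3,3)=1
t=4: f(4,0)=5 f(4,2)=4 f(4,4)=1
t=5: f(5,-1)=5 f(5,1)=9 f(5,3)=5 f(5,5)=1
t=6: f(6,0)=14 f(6,2)=14 f(6,4)=6 f(6,6)=1
t=7: f(7,-1)=14 f(7,1)=28 f(7,3)=20 f(7,5)=7 f(7,7)=1
t=8: f(8,0)=42 f(8,2)=48 f(8,4)=27 f(8,6)=8 f(8,8)=1
t=9: f(9,-1)=42 f(9,1)=90 f(9,3)=75 f(9,5)=35 f(9,7)=9 f(9,9)=1
t=10: f(10,0)=132 f(10,2)=165 f(10,4)=110 f(10,6)=44 f(10,8)=10 f(10,10)=1
t=11: f(11,-1)=132 f(11,1)=297 f(11,3)=275 f(11,5)=154 f(11,7)=54 f(11,9)=11 f(11,11)=1
t=12: f(12,0)=429 f(12,2)=572 f(12,4)=429 f(12,6)=208 f(12,8)=65 f(12,10)=12 f(12,12)=1
t=13: f(13,-1)=429 f(13,1)=1001 f(13,3)=1001 f(13,5)=637 f(13,7)=273 f(13,9)=77 f(13,11)=13 f(13,13)=1
t=14: f(14,0)=1430 f(14,2)=2002 f(14,4)=1638 f(14,6)=910 f(14,8)=350 f(14,10)=90 f(14,12)=14 f(14,14)=1
Σ_s f(14,s) = 6435
P = 6435/16384 = 6435/16384

Answer: 6435/16384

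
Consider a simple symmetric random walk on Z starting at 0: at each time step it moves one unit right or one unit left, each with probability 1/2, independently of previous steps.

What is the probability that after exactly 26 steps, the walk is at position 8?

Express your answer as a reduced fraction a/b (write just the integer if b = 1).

Answer: 1562275/33554432

Derivation:
To reach position 8 after 26 steps: need 17 steps of +1 and 9 of -1.
Favorable paths: C(26,17) = 3124550
Total paths: 2^26 = 67108864
P = 3124550/67108864 = 1562275/33554432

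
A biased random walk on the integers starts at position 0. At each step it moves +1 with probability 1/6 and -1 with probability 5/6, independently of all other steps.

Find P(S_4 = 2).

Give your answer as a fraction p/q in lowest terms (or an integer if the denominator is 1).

To reach position 2 after 4 steps: need 3 steps of +1 and 1 step of -1.
Number of such sequences: C(4,3) = 4
Each has probability (1/6)^3 · (5/6)^1 = 5/1296
P = 4 · 5/1296 = 5/324

Answer: 5/324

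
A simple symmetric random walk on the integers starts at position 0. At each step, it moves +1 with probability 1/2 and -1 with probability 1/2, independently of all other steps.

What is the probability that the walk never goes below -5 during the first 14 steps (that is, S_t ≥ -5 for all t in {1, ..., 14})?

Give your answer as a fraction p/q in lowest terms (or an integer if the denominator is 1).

Let f(t,s) = #length-t paths at position s with S_1..S_t all ≥ -5.
f(t,s) = f(t-1,s-1) + f(t-1,s+1) for s ≥ -5; f(t,s) = 0 for s < -5.
t=0: f(0,0)=1
t=1: f(1,-1)=1 f(1,1)=1
t=2: f(2,-2)=1 f(2,0)=2 f(2,2)=1
t=3: f(3,-3)=1 f(3,-1)=3 f(3,1)=3 f(3,3)=1
t=4: f(4,-4)=1 f(4,-2)=4 f(4,0)=6 f(4,2)=4 f(4,4)=1
t=5: f(5,-5)=1 f(5,-3)=5 f(5,-1)=10 f(5,1)=10 f(5,3)=5 f(5,5)=1
t=6: f(6,-4)=6 f(6,-2)=15 f(6,0)=20 f(6,2)=15 f(6,4)=6 f(6,6)=1
t=7: f(7,-5)=6 f(7,-3)=21 f(7,-1)=35 f(7,1)=35 f(7,3)=21 f(7,5)=7 f(7,7)=1
t=8: f(8,-4)=27 f(8,-2)=56 f(8,0)=70 f(8,2)=56 f(8,4)=28 f(8,6)=8 f(8,8)=1
t=9: f(9,-5)=27 f(9,-3)=83 f(9,-1)=126 f(9,1)=126 f(9,3)=84 f(9,5)=36 f(9,7)=9 f(9,9)=1
t=10: f(10,-4)=110 f(10,-2)=209 f(10,0)=252 f(10,2)=210 f(10,4)=120 f(10,6)=45 f(10,8)=10 f(10,10)=1
t=11: f(11,-5)=110 f(11,-3)=319 f(11,-1)=461 f(11,1)=462 f(11,3)=330 f(11,5)=165 f(11,7)=55 f(11,9)=11 f(11,11)=1
t=12: f(12,-4)=429 f(12,-2)=780 f(12,0)=923 f(12,2)=792 f(12,4)=495 f(12,6)=220 f(12,8)=66 f(12,10)=12 f(12,12)=1
t=13: f(13,-5)=429 f(13,-3)=1209 f(13,-1)=1703 f(13,1)=1715 f(13,3)=1287 f(13,5)=715 f(13,7)=286 f(13,9)=78 f(13,11)=13 f(13,13)=1
t=14: f(14,-4)=1638 f(14,-2)=2912 f(14,0)=3418 f(14,2)=3002 f(14,4)=2002 f(14,6)=1001 f(14,8)=364 f(14,10)=91 f(14,12)=14 f(14,14)=1
Σ_s f(14,s) = 14443
P = 14443/16384 = 14443/16384

Answer: 14443/16384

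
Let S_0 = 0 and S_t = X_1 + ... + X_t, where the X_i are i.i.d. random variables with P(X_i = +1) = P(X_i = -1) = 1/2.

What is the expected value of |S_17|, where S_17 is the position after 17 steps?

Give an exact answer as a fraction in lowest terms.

Answer: 109395/32768

Derivation:
S_17 takes values m ≡ 1 (mod 2) with |m| ≤ 17; P(S_17=m) = C(17,(17+m)/2)/2^17.
Total paths: 2^17 = 131072
Distribution: P(S=-17)=1/131072, P(S=-15)=17/131072, P(S=-13)=136/131072, P(S=-11)=680/131072, P(S=-9)=2380/131072, P(S=-7)=6188/131072, P(S=-5)=12376/131072, P(S=-3)=19448/131072, P(S=-1)=24310/131072, P(S=1)=24310/131072, P(S=3)=19448/131072, P(S=5)=12376/131072, P(S=7)=6188/131072, P(S=9)=2380/131072, P(S=11)=680/131072, P(S=13)=136/131072, P(S=15)=17/131072, P(S=17)=1/131072
E[|S_17|] = Σ_m |m|·P(S_17=m) = 437580/131072 = 109395/32768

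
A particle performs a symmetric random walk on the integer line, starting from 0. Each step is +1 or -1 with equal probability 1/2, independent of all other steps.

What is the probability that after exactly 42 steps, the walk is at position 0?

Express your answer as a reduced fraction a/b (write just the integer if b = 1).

Answer: 67282234305/549755813888

Derivation:
To return to 0 after 42 steps: need exactly 21 steps of +1 and 21 of -1.
Favorable paths: C(42,21) = 538257874440
Total paths: 2^42 = 4398046511104
P = 538257874440/4398046511104 = 67282234305/549755813888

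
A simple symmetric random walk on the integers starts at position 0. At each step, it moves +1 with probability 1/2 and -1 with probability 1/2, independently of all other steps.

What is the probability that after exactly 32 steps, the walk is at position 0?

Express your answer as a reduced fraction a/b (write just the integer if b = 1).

Answer: 300540195/2147483648

Derivation:
To return to 0 after 32 steps: need exactly 16 steps of +1 and 16 of -1.
Favorable paths: C(32,16) = 601080390
Total paths: 2^32 = 4294967296
P = 601080390/4294967296 = 300540195/2147483648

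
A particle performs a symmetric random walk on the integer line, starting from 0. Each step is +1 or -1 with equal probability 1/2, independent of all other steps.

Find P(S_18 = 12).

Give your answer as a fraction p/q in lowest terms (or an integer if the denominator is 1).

To reach position 12 after 18 steps: need 15 steps of +1 and 3 of -1.
Favorable paths: C(18,15) = 816
Total paths: 2^18 = 262144
P = 816/262144 = 51/16384

Answer: 51/16384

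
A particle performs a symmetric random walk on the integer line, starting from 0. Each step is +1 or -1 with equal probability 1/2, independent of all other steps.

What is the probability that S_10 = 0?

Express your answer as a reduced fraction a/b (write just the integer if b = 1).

Answer: 63/256

Derivation:
To return to 0 after 10 steps: need exactly 5 steps of +1 and 5 of -1.
Favorable paths: C(10,5) = 252
Total paths: 2^10 = 1024
P = 252/1024 = 63/256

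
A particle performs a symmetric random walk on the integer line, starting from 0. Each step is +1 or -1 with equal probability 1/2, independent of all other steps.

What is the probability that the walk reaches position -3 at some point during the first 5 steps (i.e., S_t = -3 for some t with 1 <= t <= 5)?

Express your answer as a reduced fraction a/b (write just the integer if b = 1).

Answer: 7/32

Derivation:
Count via complement. Let g(t,s) = #length-t paths at position s with S_1..S_t all ≠ -3.
g(t,s) = g(t-1,s-1) + g(t-1,s+1) for s ≠ -3; g(t,-3) = 0.
t=0: g(0,0)=1
t=1: g(1,-1)=1 g(1,1)=1
t=2: g(2,-2)=1 g(2,0)=2 g(2,2)=1
t=3: g(3,-1)=3 g(3,1)=3 g(3,3)=1
t=4: g(4,-2)=3 g(4,0)=6 g(4,2)=4 g(4,4)=1
t=5: g(5,-1)=9 g(5,1)=10 g(5,3)=5 g(5,5)=1
Paths never hitting -3: Σ_s g(5,s) = 25
Paths hitting -3: 2^5 - 25 = 7
P = 7/32 = 7/32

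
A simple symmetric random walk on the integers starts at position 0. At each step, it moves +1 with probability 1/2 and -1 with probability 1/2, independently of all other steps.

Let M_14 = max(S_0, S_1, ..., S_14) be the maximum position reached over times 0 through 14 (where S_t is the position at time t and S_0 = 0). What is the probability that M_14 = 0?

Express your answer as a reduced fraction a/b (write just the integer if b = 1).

Answer: 429/2048

Derivation:
Let M_14 = max(S_0,...,S_14). Use the reflection principle: for j ≥ 1, #{paths with M_14 ≥ j} = #{S_14 ≥ j} + #{S_14 ≥ j+1}.
P(M_14 ≥ 0) = 1 since S_0 = 0, so #{M_14 ≥ 0} = 16384.
#{M_14 ≥ 1} = #{S_14 ≥ 1} + #{S_14 ≥ 2} = 6476 + 6476 = 12952.
#{M_14 = 0} = 16384 - 12952 = 3432.
P(M_14 = 0) = 3432/16384 = 429/2048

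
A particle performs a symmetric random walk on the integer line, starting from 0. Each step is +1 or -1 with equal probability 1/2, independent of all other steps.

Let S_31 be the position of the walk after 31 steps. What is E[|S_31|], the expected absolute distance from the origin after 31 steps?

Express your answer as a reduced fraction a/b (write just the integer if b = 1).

S_31 takes values m ≡ 1 (mod 2) with |m| ≤ 31; P(S_31=m) = C(31,(31+m)/2)/2^31.
Total paths: 2^31 = 2147483648
Distribution: P(S=-31)=1/2147483648, P(S=-29)=31/2147483648, P(S=-27)=465/2147483648, P(S=-25)=4495/2147483648, P(S=-23)=31465/2147483648, P(S=-21)=169911/2147483648, P(S=-19)=736281/2147483648, P(S=-17)=2629575/2147483648, P(S=-15)=7888725/2147483648, P(S=-13)=20160075/2147483648, P(S=-11)=44352165/2147483648, P(S=-9)=84672315/2147483648, P(S=-7)=141120525/2147483648, P(S=-5)=206253075/2147483648, P(S=-3)=265182525/2147483648, P(S=-1)=300540195/2147483648, P(S=1)=300540195/2147483648, P(S=3)=265182525/2147483648, P(S=5)=206253075/2147483648, P(S=7)=141120525/2147483648, P(S=9)=84672315/2147483648, P(S=11)=44352165/2147483648, P(S=13)=20160075/2147483648, P(S=15)=7888725/2147483648, P(S=17)=2629575/2147483648, P(S=19)=736281/2147483648, P(S=21)=169911/2147483648, P(S=23)=31465/2147483648, P(S=25)=4495/2147483648, P(S=27)=465/2147483648, P(S=29)=31/2147483648, P(S=31)=1/2147483648
E[|S_31|] = Σ_m |m|·P(S_31=m) = 9617286240/2147483648 = 300540195/67108864

Answer: 300540195/67108864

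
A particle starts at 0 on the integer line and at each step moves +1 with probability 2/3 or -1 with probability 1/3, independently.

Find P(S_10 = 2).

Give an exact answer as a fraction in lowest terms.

To reach position 2 after 10 steps: need 6 steps of +1 and 4 steps of -1.
Number of such sequences: C(10,6) = 210
Each has probability (2/3)^6 · (1/3)^4 = 64/59049
P = 210 · 64/59049 = 4480/19683

Answer: 4480/19683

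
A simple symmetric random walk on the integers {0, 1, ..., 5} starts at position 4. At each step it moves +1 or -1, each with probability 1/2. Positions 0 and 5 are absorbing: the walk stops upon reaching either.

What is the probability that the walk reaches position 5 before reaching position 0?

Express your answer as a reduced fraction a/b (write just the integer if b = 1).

Answer: 4/5

Derivation:
Symmetric walk (p = 1/2): the harmonic-function argument gives P(hit 5 before 0 | start at 4) = a/N.
P = 4/5 = 4/5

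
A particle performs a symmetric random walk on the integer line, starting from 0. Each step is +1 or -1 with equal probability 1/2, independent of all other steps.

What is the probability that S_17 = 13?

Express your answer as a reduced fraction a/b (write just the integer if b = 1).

To reach position 13 after 17 steps: need 15 steps of +1 and 2 of -1.
Favorable paths: C(17,15) = 136
Total paths: 2^17 = 131072
P = 136/131072 = 17/16384

Answer: 17/16384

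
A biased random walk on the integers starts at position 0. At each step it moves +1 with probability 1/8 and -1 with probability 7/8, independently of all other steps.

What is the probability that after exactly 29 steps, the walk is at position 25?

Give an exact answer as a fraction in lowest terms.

Answer: 9947/77371252455336267181195264

Derivation:
To reach position 25 after 29 steps: need 27 steps of +1 and 2 steps of -1.
Number of such sequences: C(29,27) = 406
Each has probability (1/8)^27 · (7/8)^2 = 49/154742504910672534362390528
P = 406 · 49/154742504910672534362390528 = 9947/77371252455336267181195264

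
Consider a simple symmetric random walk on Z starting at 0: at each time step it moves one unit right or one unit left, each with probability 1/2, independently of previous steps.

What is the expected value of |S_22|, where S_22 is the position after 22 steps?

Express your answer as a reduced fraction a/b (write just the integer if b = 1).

S_22 takes values m ≡ 0 (mod 2) with |m| ≤ 22; P(S_22=m) = C(22,(22+m)/2)/2^22.
Total paths: 2^22 = 4194304
Distribution: P(S=-22)=1/4194304, P(S=-20)=22/4194304, P(S=-18)=231/4194304, P(S=-16)=1540/4194304, P(S=-14)=7315/4194304, P(S=-12)=26334/4194304, P(S=-10)=74613/4194304, P(S=-8)=170544/4194304, P(S=-6)=319770/4194304, P(S=-4)=497420/4194304, P(S=-2)=646646/4194304, P(S=0)=705432/4194304, P(S=2)=646646/4194304, P(S=4)=497420/4194304, P(S=6)=319770/4194304, P(S=8)=170544/4194304, P(S=10)=74613/4194304, P(S=12)=26334/4194304, P(S=14)=7315/4194304, P(S=16)=1540/4194304, P(S=18)=231/4194304, P(S=20)=22/4194304, P(S=22)=1/4194304
E[|S_22|] = Σ_m |m|·P(S_22=m) = 15519504/4194304 = 969969/262144

Answer: 969969/262144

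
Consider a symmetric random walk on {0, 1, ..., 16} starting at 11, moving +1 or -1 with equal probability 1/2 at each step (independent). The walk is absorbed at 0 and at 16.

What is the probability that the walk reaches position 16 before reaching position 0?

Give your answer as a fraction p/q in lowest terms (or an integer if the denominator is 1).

Symmetric walk (p = 1/2): the harmonic-function argument gives P(hit 16 before 0 | start at 11) = a/N.
P = 11/16 = 11/16

Answer: 11/16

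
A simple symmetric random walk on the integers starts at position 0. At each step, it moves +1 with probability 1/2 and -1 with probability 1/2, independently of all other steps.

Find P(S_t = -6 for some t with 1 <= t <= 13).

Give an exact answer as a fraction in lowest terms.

Answer: 189/2048

Derivation:
Count via complement. Let g(t,s) = #length-t paths at position s with S_1..S_t all ≠ -6.
g(t,s) = g(t-1,s-1) + g(t-1,s+1) for s ≠ -6; g(t,-6) = 0.
t=0: g(0,0)=1
t=1: g(1,-1)=1 g(1,1)=1
t=2: g(2,-2)=1 g(2,0)=2 g(2,2)=1
t=3: g(3,-3)=1 g(3,-1)=3 g(3,1)=3 g(3,3)=1
t=4: g(4,-4)=1 g(4,-2)=4 g(4,0)=6 g(4,2)=4 g(4,4)=1
t=5: g(5,-5)=1 g(5,-3)=5 g(5,-1)=10 g(5,1)=10 g(5,3)=5 g(5,5)=1
t=6: g(6,-4)=6 g(6,-2)=15 g(6,0)=20 g(6,2)=15 g(6,4)=6 g(6,6)=1
t=7: g(7,-5)=6 g(7,-3)=21 g(7,-1)=35 g(7,1)=35 g(7,3)=21 g(7,5)=7 g(7,7)=1
t=8: g(8,-4)=27 g(8,-2)=56 g(8,0)=70 g(8,2)=56 g(8,4)=28 g(8,6)=8 g(8,8)=1
t=9: g(9,-5)=27 g(9,-3)=83 g(9,-1)=126 g(9,1)=126 g(9,3)=84 g(9,5)=36 g(9,7)=9 g(9,9)=1
t=10: g(10,-4)=110 g(10,-2)=209 g(10,0)=252 g(10,2)=210 g(10,4)=120 g(10,6)=45 g(10,8)=10 g(10,10)=1
t=11: g(11,-5)=110 g(11,-3)=319 g(11,-1)=461 g(11,1)=462 g(11,3)=330 g(11,5)=165 g(11,7)=55 g(11,9)=11 g(11,11)=1
t=12: g(12,-4)=429 g(12,-2)=780 g(12,0)=923 g(12,2)=792 g(12,4)=495 g(12,6)=220 g(12,8)=66 g(12,10)=12 g(12,12)=1
t=13: g(13,-5)=429 g(13,-3)=1209 g(13,-1)=1703 g(13,1)=1715 g(13,3)=1287 g(13,5)=715 g(13,7)=286 g(13,9)=78 g(13,11)=13 g(13,13)=1
Paths never hitting -6: Σ_s g(13,s) = 7436
Paths hitting -6: 2^13 - 7436 = 756
P = 756/8192 = 189/2048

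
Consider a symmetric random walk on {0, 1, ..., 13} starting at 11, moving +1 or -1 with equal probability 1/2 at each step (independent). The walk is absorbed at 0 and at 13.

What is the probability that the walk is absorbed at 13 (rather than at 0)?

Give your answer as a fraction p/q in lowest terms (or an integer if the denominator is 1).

Symmetric walk (p = 1/2): the harmonic-function argument gives P(hit 13 before 0 | start at 11) = a/N.
P = 11/13 = 11/13

Answer: 11/13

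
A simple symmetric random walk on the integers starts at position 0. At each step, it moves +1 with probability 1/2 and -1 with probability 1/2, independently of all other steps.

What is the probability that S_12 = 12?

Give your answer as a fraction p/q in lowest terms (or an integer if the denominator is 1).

Answer: 1/4096

Derivation:
To reach position 12 after 12 steps: need 12 steps of +1 and 0 of -1.
Favorable paths: C(12,12) = 1
Total paths: 2^12 = 4096
P = 1/4096 = 1/4096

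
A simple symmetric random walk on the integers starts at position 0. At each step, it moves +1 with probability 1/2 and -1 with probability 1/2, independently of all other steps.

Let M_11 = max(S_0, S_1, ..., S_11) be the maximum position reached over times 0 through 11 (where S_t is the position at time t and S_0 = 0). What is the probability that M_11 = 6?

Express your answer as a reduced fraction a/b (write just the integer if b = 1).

Answer: 55/2048

Derivation:
Let M_11 = max(S_0,...,S_11). Use the reflection principle: for j ≥ 1, #{paths with M_11 ≥ j} = #{S_11 ≥ j} + #{S_11 ≥ j+1}.
By reflection, #{M_11 ≥ 6} = #{S_11 ≥ 6} + #{S_11 ≥ 7} = 67 + 67 = 134.
#{M_11 ≥ 7} = #{S_11 ≥ 7} + #{S_11 ≥ 8} = 67 + 12 = 79.
#{M_11 = 6} = 134 - 79 = 55.
P(M_11 = 6) = 55/2048 = 55/2048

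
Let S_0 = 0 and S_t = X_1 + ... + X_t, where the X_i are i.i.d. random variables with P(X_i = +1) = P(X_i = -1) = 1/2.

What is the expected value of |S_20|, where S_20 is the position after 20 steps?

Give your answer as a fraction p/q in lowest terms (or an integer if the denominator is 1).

S_20 takes values m ≡ 0 (mod 2) with |m| ≤ 20; P(S_20=m) = C(20,(20+m)/2)/2^20.
Total paths: 2^20 = 1048576
Distribution: P(S=-20)=1/1048576, P(S=-18)=20/1048576, P(S=-16)=190/1048576, P(S=-14)=1140/1048576, P(S=-12)=4845/1048576, P(S=-10)=15504/1048576, P(S=-8)=38760/1048576, P(S=-6)=77520/1048576, P(S=-4)=125970/1048576, P(S=-2)=167960/1048576, P(S=0)=184756/1048576, P(S=2)=167960/1048576, P(S=4)=125970/1048576, P(S=6)=77520/1048576, P(S=8)=38760/1048576, P(S=10)=15504/1048576, P(S=12)=4845/1048576, P(S=14)=1140/1048576, P(S=16)=190/1048576, P(S=18)=20/1048576, P(S=20)=1/1048576
E[|S_20|] = Σ_m |m|·P(S_20=m) = 3695120/1048576 = 230945/65536

Answer: 230945/65536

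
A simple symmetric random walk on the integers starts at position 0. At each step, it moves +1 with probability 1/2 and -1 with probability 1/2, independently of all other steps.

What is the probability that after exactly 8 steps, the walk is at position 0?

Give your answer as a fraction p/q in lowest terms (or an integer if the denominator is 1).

Answer: 35/128

Derivation:
To return to 0 after 8 steps: need exactly 4 steps of +1 and 4 of -1.
Favorable paths: C(8,4) = 70
Total paths: 2^8 = 256
P = 70/256 = 35/128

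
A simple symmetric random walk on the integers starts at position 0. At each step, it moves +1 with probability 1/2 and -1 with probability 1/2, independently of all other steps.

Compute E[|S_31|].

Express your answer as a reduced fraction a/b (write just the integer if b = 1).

S_31 takes values m ≡ 1 (mod 2) with |m| ≤ 31; P(S_31=m) = C(31,(31+m)/2)/2^31.
Total paths: 2^31 = 2147483648
Distribution: P(S=-31)=1/2147483648, P(S=-29)=31/2147483648, P(S=-27)=465/2147483648, P(S=-25)=4495/2147483648, P(S=-23)=31465/2147483648, P(S=-21)=169911/2147483648, P(S=-19)=736281/2147483648, P(S=-17)=2629575/2147483648, P(S=-15)=7888725/2147483648, P(S=-13)=20160075/2147483648, P(S=-11)=44352165/2147483648, P(S=-9)=84672315/2147483648, P(S=-7)=141120525/2147483648, P(S=-5)=206253075/2147483648, P(S=-3)=265182525/2147483648, P(S=-1)=300540195/2147483648, P(S=1)=300540195/2147483648, P(S=3)=265182525/2147483648, P(S=5)=206253075/2147483648, P(S=7)=141120525/2147483648, P(S=9)=84672315/2147483648, P(S=11)=44352165/2147483648, P(S=13)=20160075/2147483648, P(S=15)=7888725/2147483648, P(S=17)=2629575/2147483648, P(S=19)=736281/2147483648, P(S=21)=169911/2147483648, P(S=23)=31465/2147483648, P(S=25)=4495/2147483648, P(S=27)=465/2147483648, P(S=29)=31/2147483648, P(S=31)=1/2147483648
E[|S_31|] = Σ_m |m|·P(S_31=m) = 9617286240/2147483648 = 300540195/67108864

Answer: 300540195/67108864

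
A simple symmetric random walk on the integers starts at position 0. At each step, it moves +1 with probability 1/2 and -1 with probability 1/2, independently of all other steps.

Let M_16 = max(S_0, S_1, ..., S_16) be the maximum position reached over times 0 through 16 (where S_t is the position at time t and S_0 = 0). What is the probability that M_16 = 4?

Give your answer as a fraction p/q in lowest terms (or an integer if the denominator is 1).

Answer: 1001/8192

Derivation:
Let M_16 = max(S_0,...,S_16). Use the reflection principle: for j ≥ 1, #{paths with M_16 ≥ j} = #{S_16 ≥ j} + #{S_16 ≥ j+1}.
By reflection, #{M_16 ≥ 4} = #{S_16 ≥ 4} + #{S_16 ≥ 5} = 14893 + 6885 = 21778.
#{M_16 ≥ 5} = #{S_16 ≥ 5} + #{S_16 ≥ 6} = 6885 + 6885 = 13770.
#{M_16 = 4} = 21778 - 13770 = 8008.
P(M_16 = 4) = 8008/65536 = 1001/8192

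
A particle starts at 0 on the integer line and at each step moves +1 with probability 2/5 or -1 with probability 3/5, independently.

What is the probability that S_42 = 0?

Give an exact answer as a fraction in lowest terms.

Answer: 2361547284676996321800880128/45474735088646411895751953125

Derivation:
To be at 0 after 42 steps: need exactly 21 steps of +1 and 21 of -1.
Number of such sequences: C(42,21) = 538257874440
Each has probability (2/5)^21 · (3/5)^21 = 21936950640377856/227373675443232059478759765625
P = 538257874440 · 21936950640377856/227373675443232059478759765625 = 2361547284676996321800880128/45474735088646411895751953125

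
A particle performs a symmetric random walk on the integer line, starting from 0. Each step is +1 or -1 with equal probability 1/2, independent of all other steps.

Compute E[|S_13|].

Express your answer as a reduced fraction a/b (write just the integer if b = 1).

S_13 takes values m ≡ 1 (mod 2) with |m| ≤ 13; P(S_13=m) = C(13,(13+m)/2)/2^13.
Total paths: 2^13 = 8192
Distribution: P(S=-13)=1/8192, P(S=-11)=13/8192, P(S=-9)=78/8192, P(S=-7)=286/8192, P(S=-5)=715/8192, P(S=-3)=1287/8192, P(S=-1)=1716/8192, P(S=1)=1716/8192, P(S=3)=1287/8192, P(S=5)=715/8192, P(S=7)=286/8192, P(S=9)=78/8192, P(S=11)=13/8192, P(S=13)=1/8192
E[|S_13|] = Σ_m |m|·P(S_13=m) = 24024/8192 = 3003/1024

Answer: 3003/1024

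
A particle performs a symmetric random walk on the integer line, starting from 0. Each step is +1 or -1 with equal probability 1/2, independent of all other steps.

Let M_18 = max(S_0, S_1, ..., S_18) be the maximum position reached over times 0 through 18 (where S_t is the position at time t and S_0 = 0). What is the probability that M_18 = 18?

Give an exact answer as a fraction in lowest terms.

Answer: 1/262144

Derivation:
Let M_18 = max(S_0,...,S_18). Use the reflection principle: for j ≥ 1, #{paths with M_18 ≥ j} = #{S_18 ≥ j} + #{S_18 ≥ j+1}.
By reflection, #{M_18 ≥ 18} = #{S_18 ≥ 18} + #{S_18 ≥ 19} = 1 + 0 = 1.
#{M_18 ≥ 19} = #{S_18 ≥ 19} + #{S_18 ≥ 20} = 0 + 0 = 0.
#{M_18 = 18} = 1 - 0 = 1.
P(M_18 = 18) = 1/262144 = 1/262144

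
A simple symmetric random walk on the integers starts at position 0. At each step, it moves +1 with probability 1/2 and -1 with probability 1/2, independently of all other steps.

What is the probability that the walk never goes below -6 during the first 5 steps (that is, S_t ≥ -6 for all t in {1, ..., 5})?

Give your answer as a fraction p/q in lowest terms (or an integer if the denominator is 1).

Let f(t,s) = #length-t paths at position s with S_1..S_t all ≥ -6.
f(t,s) = f(t-1,s-1) + f(t-1,s+1) for s ≥ -6; f(t,s) = 0 for s < -6.
t=0: f(0,0)=1
t=1: f(1,-1)=1 f(1,1)=1
t=2: f(2,-2)=1 f(2,0)=2 f(2,2)=1
t=3: f(3,-3)=1 f(3,-1)=3 f(3,1)=3 f(3,3)=1
t=4: f(4,-4)=1 f(4,-2)=4 f(4,0)=6 f(4,2)=4 f(4,4)=1
t=5: f(5,-5)=1 f(5,-3)=5 f(5,-1)=10 f(5,1)=10 f(5,3)=5 f(5,5)=1
Σ_s f(5,s) = 32
P = 32/32 = 1

Answer: 1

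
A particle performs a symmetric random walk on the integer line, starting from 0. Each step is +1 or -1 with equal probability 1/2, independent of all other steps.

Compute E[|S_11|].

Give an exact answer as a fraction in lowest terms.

Answer: 693/256

Derivation:
S_11 takes values m ≡ 1 (mod 2) with |m| ≤ 11; P(S_11=m) = C(11,(11+m)/2)/2^11.
Total paths: 2^11 = 2048
Distribution: P(S=-11)=1/2048, P(S=-9)=11/2048, P(S=-7)=55/2048, P(S=-5)=165/2048, P(S=-3)=330/2048, P(S=-1)=462/2048, P(S=1)=462/2048, P(S=3)=330/2048, P(S=5)=165/2048, P(S=7)=55/2048, P(S=9)=11/2048, P(S=11)=1/2048
E[|S_11|] = Σ_m |m|·P(S_11=m) = 5544/2048 = 693/256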